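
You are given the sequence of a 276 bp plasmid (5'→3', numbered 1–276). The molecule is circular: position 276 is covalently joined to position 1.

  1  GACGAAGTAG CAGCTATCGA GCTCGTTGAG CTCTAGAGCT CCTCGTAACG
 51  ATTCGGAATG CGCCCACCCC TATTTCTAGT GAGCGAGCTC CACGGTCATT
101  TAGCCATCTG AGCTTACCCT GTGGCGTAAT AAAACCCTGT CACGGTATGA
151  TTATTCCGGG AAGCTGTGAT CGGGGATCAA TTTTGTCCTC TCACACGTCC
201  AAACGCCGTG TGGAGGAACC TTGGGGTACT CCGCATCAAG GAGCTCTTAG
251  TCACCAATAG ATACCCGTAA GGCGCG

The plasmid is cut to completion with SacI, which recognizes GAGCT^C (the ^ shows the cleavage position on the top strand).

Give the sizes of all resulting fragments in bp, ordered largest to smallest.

SacI sites (GAGCTC) start at positions 19, 28, 36, 85, 241.
SacI cuts after base 5 of each site (before the last base), so after positions 23, 32, 40, 89, 245.
Circular molecule, 5 cuts → 5 fragments:
  24–32 → 9 bp
  33–40 → 8 bp
  41–89 → 49 bp
  90–245 → 156 bp
  246–276 then 1–23 → 31 + 23 = 54 bp
Sorted largest to smallest: 156, 54, 49, 9, 8 bp.

156, 54, 49, 9, 8 bp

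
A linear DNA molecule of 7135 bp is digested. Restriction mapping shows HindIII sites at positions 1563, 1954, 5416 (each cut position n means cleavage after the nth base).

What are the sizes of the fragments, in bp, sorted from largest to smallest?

3462, 1719, 1563, 391 bp

Linear molecule, 3 cuts → 4 fragments:
  1563 − 0 = 1563 bp
  1954 − 1563 = 391 bp
  5416 − 1954 = 3462 bp
  7135 − 5416 = 1719 bp
Sorted largest to smallest: 3462, 1719, 1563, 391 bp.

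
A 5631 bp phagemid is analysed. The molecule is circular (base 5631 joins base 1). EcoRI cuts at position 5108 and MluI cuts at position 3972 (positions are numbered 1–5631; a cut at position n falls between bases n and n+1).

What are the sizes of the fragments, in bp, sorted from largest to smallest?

Combined cut positions (sorted): 3972, 5108.
Circular molecule, 2 cuts → 2 fragments:
  5108 − 3972 = 1136 bp
  wrap: 5631 − 5108 + 3972 = 4495 bp
Sorted largest to smallest: 4495, 1136 bp.

4495, 1136 bp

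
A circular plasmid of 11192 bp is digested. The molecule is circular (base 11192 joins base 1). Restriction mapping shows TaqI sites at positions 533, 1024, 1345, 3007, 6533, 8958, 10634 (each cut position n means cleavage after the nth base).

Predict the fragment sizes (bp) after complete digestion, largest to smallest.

3526, 2425, 1676, 1662, 1091, 491, 321 bp

Circular molecule, 7 cuts → 7 fragments:
  1024 − 533 = 491 bp
  1345 − 1024 = 321 bp
  3007 − 1345 = 1662 bp
  6533 − 3007 = 3526 bp
  8958 − 6533 = 2425 bp
  10634 − 8958 = 1676 bp
  wrap: 11192 − 10634 + 533 = 1091 bp
Sorted largest to smallest: 3526, 2425, 1676, 1662, 1091, 491, 321 bp.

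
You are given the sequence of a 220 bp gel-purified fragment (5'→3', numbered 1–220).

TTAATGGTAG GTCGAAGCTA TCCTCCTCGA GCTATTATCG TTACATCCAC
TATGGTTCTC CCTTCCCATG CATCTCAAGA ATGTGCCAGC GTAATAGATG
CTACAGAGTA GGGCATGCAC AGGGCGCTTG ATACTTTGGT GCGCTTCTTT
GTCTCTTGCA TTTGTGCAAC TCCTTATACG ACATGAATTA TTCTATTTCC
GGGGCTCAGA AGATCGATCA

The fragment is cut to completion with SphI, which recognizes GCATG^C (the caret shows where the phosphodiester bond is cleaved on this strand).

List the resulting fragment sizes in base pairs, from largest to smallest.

117, 103 bp

The SphI site (GCATGC) starts at position 113.
SphI cuts after base 5 of each site (before the last base), so after position 117.
Linear molecule, 1 cut → 2 fragments:
  1–117 → 117 bp
  118–220 → 103 bp
Sorted largest to smallest: 117, 103 bp.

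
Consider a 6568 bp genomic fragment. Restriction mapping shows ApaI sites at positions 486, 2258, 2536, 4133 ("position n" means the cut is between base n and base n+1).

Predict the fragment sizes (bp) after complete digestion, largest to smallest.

2435, 1772, 1597, 486, 278 bp

Linear molecule, 4 cuts → 5 fragments:
  486 − 0 = 486 bp
  2258 − 486 = 1772 bp
  2536 − 2258 = 278 bp
  4133 − 2536 = 1597 bp
  6568 − 4133 = 2435 bp
Sorted largest to smallest: 2435, 1772, 1597, 486, 278 bp.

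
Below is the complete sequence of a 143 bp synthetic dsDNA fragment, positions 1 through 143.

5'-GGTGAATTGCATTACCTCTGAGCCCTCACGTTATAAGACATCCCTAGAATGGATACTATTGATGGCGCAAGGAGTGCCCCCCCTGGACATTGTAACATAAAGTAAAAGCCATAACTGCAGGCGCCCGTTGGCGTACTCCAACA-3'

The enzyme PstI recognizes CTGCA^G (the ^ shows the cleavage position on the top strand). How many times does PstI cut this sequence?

1

CTGCAG occurs starting at position 115.
PstI cuts at 1 site.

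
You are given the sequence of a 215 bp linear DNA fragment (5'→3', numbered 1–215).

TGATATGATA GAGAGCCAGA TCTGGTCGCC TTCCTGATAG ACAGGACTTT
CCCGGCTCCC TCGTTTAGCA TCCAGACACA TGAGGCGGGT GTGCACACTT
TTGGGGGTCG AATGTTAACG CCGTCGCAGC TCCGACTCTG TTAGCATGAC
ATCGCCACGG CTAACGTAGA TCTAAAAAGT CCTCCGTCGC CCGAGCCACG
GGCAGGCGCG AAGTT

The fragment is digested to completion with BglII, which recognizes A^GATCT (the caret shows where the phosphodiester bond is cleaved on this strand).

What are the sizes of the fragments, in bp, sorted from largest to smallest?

150, 47, 18 bp

BglII sites (AGATCT) start at positions 18, 168.
BglII cuts after the first base of each site, so after positions 18, 168.
Linear molecule, 2 cuts → 3 fragments:
  1–18 → 18 bp
  19–168 → 150 bp
  169–215 → 47 bp
Sorted largest to smallest: 150, 47, 18 bp.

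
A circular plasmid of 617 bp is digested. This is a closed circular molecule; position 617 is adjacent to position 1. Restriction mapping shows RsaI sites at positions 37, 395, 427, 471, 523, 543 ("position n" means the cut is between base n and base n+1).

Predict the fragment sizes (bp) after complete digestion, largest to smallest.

Circular molecule, 6 cuts → 6 fragments:
  395 − 37 = 358 bp
  427 − 395 = 32 bp
  471 − 427 = 44 bp
  523 − 471 = 52 bp
  543 − 523 = 20 bp
  wrap: 617 − 543 + 37 = 111 bp
Sorted largest to smallest: 358, 111, 52, 44, 32, 20 bp.

358, 111, 52, 44, 32, 20 bp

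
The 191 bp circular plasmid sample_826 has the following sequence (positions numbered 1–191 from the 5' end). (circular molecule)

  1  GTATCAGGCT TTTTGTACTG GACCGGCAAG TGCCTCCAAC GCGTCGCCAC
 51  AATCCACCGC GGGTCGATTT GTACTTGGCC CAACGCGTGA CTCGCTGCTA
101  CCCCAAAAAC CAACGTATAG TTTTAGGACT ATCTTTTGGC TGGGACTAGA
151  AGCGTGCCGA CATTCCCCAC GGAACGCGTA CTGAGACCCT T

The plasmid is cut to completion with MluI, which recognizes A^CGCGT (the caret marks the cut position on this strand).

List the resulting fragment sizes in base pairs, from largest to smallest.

MluI sites (ACGCGT) start at positions 39, 83, 174.
MluI cuts after the first base of each site, so after positions 39, 83, 174.
Circular molecule, 3 cuts → 3 fragments:
  40–83 → 44 bp
  84–174 → 91 bp
  175–191 then 1–39 → 17 + 39 = 56 bp
Sorted largest to smallest: 91, 56, 44 bp.

91, 56, 44 bp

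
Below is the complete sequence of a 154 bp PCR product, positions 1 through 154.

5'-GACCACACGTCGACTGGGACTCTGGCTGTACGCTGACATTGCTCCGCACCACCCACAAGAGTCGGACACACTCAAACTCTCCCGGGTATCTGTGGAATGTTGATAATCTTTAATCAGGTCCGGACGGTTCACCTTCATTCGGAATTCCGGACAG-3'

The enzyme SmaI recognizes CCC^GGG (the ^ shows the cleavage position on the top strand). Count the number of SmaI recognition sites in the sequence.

CCCGGG occurs starting at position 81.
SmaI cuts at 1 site.

1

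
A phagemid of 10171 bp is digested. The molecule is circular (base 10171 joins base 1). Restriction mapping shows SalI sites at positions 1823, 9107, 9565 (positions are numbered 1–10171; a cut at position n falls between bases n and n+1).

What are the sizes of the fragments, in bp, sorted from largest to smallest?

Circular molecule, 3 cuts → 3 fragments:
  9107 − 1823 = 7284 bp
  9565 − 9107 = 458 bp
  wrap: 10171 − 9565 + 1823 = 2429 bp
Sorted largest to smallest: 7284, 2429, 458 bp.

7284, 2429, 458 bp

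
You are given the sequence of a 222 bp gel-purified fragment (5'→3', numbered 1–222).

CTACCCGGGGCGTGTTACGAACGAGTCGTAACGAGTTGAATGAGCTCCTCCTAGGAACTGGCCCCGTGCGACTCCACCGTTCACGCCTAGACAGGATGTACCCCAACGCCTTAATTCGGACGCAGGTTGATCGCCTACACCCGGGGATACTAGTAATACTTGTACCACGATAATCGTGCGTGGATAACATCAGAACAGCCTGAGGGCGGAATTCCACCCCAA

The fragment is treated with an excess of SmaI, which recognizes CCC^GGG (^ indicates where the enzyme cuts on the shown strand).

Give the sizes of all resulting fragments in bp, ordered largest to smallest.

136, 80, 6 bp

SmaI sites (CCCGGG) start at positions 4, 140.
SmaI cuts after base 3 of each site, so after positions 6, 142.
Linear molecule, 2 cuts → 3 fragments:
  1–6 → 6 bp
  7–142 → 136 bp
  143–222 → 80 bp
Sorted largest to smallest: 136, 80, 6 bp.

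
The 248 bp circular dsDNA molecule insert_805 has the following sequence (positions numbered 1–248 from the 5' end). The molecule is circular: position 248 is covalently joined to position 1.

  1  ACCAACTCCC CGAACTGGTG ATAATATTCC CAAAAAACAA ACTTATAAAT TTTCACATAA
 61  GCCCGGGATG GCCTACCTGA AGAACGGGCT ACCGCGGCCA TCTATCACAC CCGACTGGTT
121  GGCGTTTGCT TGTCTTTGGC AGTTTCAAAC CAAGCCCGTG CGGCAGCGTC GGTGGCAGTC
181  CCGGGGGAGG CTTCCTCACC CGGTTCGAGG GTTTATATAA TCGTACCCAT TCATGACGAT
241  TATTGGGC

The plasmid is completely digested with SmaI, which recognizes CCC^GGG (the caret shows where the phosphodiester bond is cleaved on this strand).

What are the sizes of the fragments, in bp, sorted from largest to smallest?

SmaI sites (CCCGGG) start at positions 62, 180.
SmaI cuts after base 3 of each site, so after positions 64, 182.
Circular molecule, 2 cuts → 2 fragments:
  65–182 → 118 bp
  183–248 then 1–64 → 66 + 64 = 130 bp
Sorted largest to smallest: 130, 118 bp.

130, 118 bp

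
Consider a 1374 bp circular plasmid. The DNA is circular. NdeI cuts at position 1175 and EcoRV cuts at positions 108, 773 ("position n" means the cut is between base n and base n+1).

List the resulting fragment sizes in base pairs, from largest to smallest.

665, 402, 307 bp

Combined cut positions (sorted): 108, 773, 1175.
Circular molecule, 3 cuts → 3 fragments:
  773 − 108 = 665 bp
  1175 − 773 = 402 bp
  wrap: 1374 − 1175 + 108 = 307 bp
Sorted largest to smallest: 665, 402, 307 bp.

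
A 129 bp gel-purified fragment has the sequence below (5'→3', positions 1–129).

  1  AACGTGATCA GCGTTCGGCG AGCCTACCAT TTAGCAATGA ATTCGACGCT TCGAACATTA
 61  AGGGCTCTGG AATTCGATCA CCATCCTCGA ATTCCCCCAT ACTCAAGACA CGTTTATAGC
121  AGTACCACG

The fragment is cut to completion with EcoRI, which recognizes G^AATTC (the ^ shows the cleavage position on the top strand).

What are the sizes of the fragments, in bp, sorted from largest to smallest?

40, 39, 31, 19 bp

EcoRI sites (GAATTC) start at positions 39, 70, 89.
EcoRI cuts after the first base of each site, so after positions 39, 70, 89.
Linear molecule, 3 cuts → 4 fragments:
  1–39 → 39 bp
  40–70 → 31 bp
  71–89 → 19 bp
  90–129 → 40 bp
Sorted largest to smallest: 40, 39, 31, 19 bp.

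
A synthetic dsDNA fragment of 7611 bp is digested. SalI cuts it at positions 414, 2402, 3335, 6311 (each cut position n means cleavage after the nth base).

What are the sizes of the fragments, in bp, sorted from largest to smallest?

Linear molecule, 4 cuts → 5 fragments:
  414 − 0 = 414 bp
  2402 − 414 = 1988 bp
  3335 − 2402 = 933 bp
  6311 − 3335 = 2976 bp
  7611 − 6311 = 1300 bp
Sorted largest to smallest: 2976, 1988, 1300, 933, 414 bp.

2976, 1988, 1300, 933, 414 bp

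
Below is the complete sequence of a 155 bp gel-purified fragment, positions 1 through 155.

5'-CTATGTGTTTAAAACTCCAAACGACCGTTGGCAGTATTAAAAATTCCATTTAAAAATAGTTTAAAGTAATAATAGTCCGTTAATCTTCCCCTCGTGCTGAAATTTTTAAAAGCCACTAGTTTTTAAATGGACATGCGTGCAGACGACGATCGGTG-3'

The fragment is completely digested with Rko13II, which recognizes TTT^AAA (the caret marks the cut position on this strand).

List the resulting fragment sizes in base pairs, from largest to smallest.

Rko13II sites (TTTAAA) start at positions 8, 49, 60, 105, 122.
Rko13II cuts after base 3 of each site, so after positions 10, 51, 62, 107, 124.
Linear molecule, 5 cuts → 6 fragments:
  1–10 → 10 bp
  11–51 → 41 bp
  52–62 → 11 bp
  63–107 → 45 bp
  108–124 → 17 bp
  125–155 → 31 bp
Sorted largest to smallest: 45, 41, 31, 17, 11, 10 bp.

45, 41, 31, 17, 11, 10 bp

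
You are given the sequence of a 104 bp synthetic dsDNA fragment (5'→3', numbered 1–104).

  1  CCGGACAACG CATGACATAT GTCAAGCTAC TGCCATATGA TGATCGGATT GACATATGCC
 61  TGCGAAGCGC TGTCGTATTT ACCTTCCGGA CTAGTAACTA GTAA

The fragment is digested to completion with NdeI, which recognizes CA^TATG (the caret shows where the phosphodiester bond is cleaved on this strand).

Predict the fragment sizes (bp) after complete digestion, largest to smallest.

50, 19, 18, 17 bp

NdeI sites (CATATG) start at positions 16, 34, 53.
NdeI cuts after base 2 of each site, so after positions 17, 35, 54.
Linear molecule, 3 cuts → 4 fragments:
  1–17 → 17 bp
  18–35 → 18 bp
  36–54 → 19 bp
  55–104 → 50 bp
Sorted largest to smallest: 50, 19, 18, 17 bp.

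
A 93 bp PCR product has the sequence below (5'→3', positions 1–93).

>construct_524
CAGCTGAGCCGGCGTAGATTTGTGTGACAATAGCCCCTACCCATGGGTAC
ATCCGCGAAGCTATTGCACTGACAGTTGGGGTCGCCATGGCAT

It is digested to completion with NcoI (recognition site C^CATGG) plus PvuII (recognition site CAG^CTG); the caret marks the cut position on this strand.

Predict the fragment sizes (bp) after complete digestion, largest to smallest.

NcoI sites (CCATGG) start at positions 41, 85.
NcoI cuts after the first base of each site, so after positions 41, 85.
The PvuII site (CAGCTG) starts at position 1.
PvuII cuts after base 3 of each site, so after position 3.
Combined cut positions: 3, 41, 85.
Linear molecule, 3 cuts → 4 fragments:
  1–3 → 3 bp
  4–41 → 38 bp
  42–85 → 44 bp
  86–93 → 8 bp
Sorted largest to smallest: 44, 38, 8, 3 bp.

44, 38, 8, 3 bp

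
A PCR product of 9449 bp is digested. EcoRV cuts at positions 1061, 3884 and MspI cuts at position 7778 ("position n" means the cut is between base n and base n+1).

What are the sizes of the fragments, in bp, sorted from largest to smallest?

Combined cut positions (sorted): 1061, 3884, 7778.
Linear molecule, 3 cuts → 4 fragments:
  1061 − 0 = 1061 bp
  3884 − 1061 = 2823 bp
  7778 − 3884 = 3894 bp
  9449 − 7778 = 1671 bp
Sorted largest to smallest: 3894, 2823, 1671, 1061 bp.

3894, 2823, 1671, 1061 bp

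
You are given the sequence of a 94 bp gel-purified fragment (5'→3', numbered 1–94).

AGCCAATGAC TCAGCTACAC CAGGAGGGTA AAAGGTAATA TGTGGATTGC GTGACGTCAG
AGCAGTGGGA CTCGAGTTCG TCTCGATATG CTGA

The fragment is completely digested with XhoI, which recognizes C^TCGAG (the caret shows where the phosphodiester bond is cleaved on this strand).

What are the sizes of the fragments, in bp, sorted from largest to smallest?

The XhoI site (CTCGAG) starts at position 71.
XhoI cuts after the first base of each site, so after position 71.
Linear molecule, 1 cut → 2 fragments:
  1–71 → 71 bp
  72–94 → 23 bp
Sorted largest to smallest: 71, 23 bp.

71, 23 bp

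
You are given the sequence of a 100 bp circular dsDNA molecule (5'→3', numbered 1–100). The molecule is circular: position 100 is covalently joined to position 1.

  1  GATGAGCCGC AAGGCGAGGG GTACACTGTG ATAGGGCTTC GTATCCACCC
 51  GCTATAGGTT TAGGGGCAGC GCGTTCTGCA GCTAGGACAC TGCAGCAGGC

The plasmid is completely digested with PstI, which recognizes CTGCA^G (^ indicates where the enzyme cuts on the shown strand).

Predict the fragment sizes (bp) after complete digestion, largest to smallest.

86, 14 bp

PstI sites (CTGCAG) start at positions 76, 90.
PstI cuts after base 5 of each site (before the last base), so after positions 80, 94.
Circular molecule, 2 cuts → 2 fragments:
  81–94 → 14 bp
  95–100 then 1–80 → 6 + 80 = 86 bp
Sorted largest to smallest: 86, 14 bp.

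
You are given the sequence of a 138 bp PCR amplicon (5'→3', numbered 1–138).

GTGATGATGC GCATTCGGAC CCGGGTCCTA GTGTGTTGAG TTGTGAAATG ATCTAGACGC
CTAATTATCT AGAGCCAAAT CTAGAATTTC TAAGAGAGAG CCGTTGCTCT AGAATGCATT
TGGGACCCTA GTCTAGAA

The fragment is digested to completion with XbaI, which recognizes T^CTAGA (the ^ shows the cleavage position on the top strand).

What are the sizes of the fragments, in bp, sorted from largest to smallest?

52, 28, 24, 16, 12, 6 bp

XbaI sites (TCTAGA) start at positions 52, 68, 80, 108, 132.
XbaI cuts after the first base of each site, so after positions 52, 68, 80, 108, 132.
Linear molecule, 5 cuts → 6 fragments:
  1–52 → 52 bp
  53–68 → 16 bp
  69–80 → 12 bp
  81–108 → 28 bp
  109–132 → 24 bp
  133–138 → 6 bp
Sorted largest to smallest: 52, 28, 24, 16, 12, 6 bp.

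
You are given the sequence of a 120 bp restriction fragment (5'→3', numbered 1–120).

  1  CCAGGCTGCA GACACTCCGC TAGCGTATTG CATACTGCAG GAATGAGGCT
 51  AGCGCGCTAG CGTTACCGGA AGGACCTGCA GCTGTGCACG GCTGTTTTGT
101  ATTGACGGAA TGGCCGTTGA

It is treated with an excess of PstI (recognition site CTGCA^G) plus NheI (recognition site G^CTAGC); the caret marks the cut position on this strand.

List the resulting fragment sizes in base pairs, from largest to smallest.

40, 24, 20, 10, 9, 9, 8 bp

PstI sites (CTGCAG) start at positions 6, 35, 76.
PstI cuts after base 5 of each site (before the last base), so after positions 10, 39, 80.
NheI sites (GCTAGC) start at positions 19, 48, 56.
NheI cuts after the first base of each site, so after positions 19, 48, 56.
Combined cut positions: 10, 19, 39, 48, 56, 80.
Linear molecule, 6 cuts → 7 fragments:
  1–10 → 10 bp
  11–19 → 9 bp
  20–39 → 20 bp
  40–48 → 9 bp
  49–56 → 8 bp
  57–80 → 24 bp
  81–120 → 40 bp
Sorted largest to smallest: 40, 24, 20, 10, 9, 9, 8 bp.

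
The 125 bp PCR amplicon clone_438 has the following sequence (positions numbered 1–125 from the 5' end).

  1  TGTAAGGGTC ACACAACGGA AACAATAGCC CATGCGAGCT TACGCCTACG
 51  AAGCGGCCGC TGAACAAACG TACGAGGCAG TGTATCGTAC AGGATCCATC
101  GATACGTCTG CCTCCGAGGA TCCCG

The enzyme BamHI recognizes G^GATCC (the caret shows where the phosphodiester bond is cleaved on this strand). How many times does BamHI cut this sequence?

2

GGATCC occurs starting at positions 92, 118.
BamHI cuts at 2 sites.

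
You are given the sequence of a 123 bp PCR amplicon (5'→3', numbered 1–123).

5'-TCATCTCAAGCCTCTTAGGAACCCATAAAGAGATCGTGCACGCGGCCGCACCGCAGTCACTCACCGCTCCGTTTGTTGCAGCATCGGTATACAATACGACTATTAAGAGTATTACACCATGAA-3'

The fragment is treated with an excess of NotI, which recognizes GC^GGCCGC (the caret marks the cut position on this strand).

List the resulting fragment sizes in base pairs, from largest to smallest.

80, 43 bp

The NotI site (GCGGCCGC) starts at position 42.
NotI cuts after base 2 of each site, so after position 43.
Linear molecule, 1 cut → 2 fragments:
  1–43 → 43 bp
  44–123 → 80 bp
Sorted largest to smallest: 80, 43 bp.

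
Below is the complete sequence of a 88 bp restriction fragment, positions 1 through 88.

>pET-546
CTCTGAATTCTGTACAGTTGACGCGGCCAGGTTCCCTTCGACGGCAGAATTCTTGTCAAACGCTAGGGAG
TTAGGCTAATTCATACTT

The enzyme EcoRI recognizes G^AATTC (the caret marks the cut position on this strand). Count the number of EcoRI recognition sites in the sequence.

2

GAATTC occurs starting at positions 5, 47.
EcoRI cuts at 2 sites.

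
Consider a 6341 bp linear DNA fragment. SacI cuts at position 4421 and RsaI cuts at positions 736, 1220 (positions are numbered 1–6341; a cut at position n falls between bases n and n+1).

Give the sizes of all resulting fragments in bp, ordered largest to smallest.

Combined cut positions (sorted): 736, 1220, 4421.
Linear molecule, 3 cuts → 4 fragments:
  736 − 0 = 736 bp
  1220 − 736 = 484 bp
  4421 − 1220 = 3201 bp
  6341 − 4421 = 1920 bp
Sorted largest to smallest: 3201, 1920, 736, 484 bp.

3201, 1920, 736, 484 bp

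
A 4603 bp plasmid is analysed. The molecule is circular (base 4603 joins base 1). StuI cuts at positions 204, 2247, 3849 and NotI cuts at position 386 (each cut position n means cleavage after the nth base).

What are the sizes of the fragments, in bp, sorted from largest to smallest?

1861, 1602, 958, 182 bp

Combined cut positions (sorted): 204, 386, 2247, 3849.
Circular molecule, 4 cuts → 4 fragments:
  386 − 204 = 182 bp
  2247 − 386 = 1861 bp
  3849 − 2247 = 1602 bp
  wrap: 4603 − 3849 + 204 = 958 bp
Sorted largest to smallest: 1861, 1602, 958, 182 bp.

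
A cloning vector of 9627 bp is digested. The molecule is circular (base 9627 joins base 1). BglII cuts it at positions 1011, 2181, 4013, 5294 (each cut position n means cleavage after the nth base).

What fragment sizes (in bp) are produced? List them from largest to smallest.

Circular molecule, 4 cuts → 4 fragments:
  2181 − 1011 = 1170 bp
  4013 − 2181 = 1832 bp
  5294 − 4013 = 1281 bp
  wrap: 9627 − 5294 + 1011 = 5344 bp
Sorted largest to smallest: 5344, 1832, 1281, 1170 bp.

5344, 1832, 1281, 1170 bp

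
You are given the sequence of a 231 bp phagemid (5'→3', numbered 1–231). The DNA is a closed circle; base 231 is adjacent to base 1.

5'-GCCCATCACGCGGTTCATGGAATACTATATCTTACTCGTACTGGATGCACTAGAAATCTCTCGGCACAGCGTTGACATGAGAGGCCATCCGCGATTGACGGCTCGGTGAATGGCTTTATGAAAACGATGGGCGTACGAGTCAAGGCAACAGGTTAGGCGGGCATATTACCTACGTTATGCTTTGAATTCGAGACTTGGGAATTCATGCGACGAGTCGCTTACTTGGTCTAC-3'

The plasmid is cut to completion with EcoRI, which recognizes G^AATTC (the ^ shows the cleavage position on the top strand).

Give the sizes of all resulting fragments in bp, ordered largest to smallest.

216, 15 bp

EcoRI sites (GAATTC) start at positions 184, 199.
EcoRI cuts after the first base of each site, so after positions 184, 199.
Circular molecule, 2 cuts → 2 fragments:
  185–199 → 15 bp
  200–231 then 1–184 → 32 + 184 = 216 bp
Sorted largest to smallest: 216, 15 bp.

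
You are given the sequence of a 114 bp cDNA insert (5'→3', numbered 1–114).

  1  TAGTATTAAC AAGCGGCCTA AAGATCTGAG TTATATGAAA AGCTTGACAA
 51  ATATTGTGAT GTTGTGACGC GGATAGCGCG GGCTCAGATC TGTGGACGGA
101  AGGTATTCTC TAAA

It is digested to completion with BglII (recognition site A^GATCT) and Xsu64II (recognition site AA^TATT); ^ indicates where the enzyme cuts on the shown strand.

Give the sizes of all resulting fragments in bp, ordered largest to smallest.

35, 29, 28, 22 bp

BglII sites (AGATCT) start at positions 22, 86.
BglII cuts after the first base of each site, so after positions 22, 86.
The Xsu64II site (AATATT) starts at position 50.
Xsu64II cuts after base 2 of each site, so after position 51.
Combined cut positions: 22, 51, 86.
Linear molecule, 3 cuts → 4 fragments:
  1–22 → 22 bp
  23–51 → 29 bp
  52–86 → 35 bp
  87–114 → 28 bp
Sorted largest to smallest: 35, 29, 28, 22 bp.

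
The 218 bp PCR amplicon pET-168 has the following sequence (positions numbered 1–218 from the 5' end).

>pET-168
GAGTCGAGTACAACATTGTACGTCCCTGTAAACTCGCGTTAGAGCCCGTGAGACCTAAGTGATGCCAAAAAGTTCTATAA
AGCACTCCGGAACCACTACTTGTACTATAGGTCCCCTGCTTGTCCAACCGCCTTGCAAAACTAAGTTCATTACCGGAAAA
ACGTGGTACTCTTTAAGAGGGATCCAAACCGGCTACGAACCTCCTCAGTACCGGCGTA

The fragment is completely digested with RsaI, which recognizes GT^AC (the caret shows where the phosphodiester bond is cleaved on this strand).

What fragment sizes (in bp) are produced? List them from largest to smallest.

RsaI sites (GTAC) start at positions 8, 18, 102, 166, 208.
RsaI cuts after base 2 of each site, so after positions 9, 19, 103, 167, 209.
Linear molecule, 5 cuts → 6 fragments:
  1–9 → 9 bp
  10–19 → 10 bp
  20–103 → 84 bp
  104–167 → 64 bp
  168–209 → 42 bp
  210–218 → 9 bp
Sorted largest to smallest: 84, 64, 42, 10, 9, 9 bp.

84, 64, 42, 10, 9, 9 bp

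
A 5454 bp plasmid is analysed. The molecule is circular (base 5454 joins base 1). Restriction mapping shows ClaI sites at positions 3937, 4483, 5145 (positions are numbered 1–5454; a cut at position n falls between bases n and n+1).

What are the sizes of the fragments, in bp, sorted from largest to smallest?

4246, 662, 546 bp

Circular molecule, 3 cuts → 3 fragments:
  4483 − 3937 = 546 bp
  5145 − 4483 = 662 bp
  wrap: 5454 − 5145 + 3937 = 4246 bp
Sorted largest to smallest: 4246, 662, 546 bp.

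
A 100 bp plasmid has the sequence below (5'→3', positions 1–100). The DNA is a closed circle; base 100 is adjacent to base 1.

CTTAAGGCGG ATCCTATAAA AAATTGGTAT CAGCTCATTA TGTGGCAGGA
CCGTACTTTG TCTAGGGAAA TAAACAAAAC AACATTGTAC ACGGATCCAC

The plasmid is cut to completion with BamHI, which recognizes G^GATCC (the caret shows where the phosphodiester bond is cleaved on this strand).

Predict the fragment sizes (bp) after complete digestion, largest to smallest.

84, 16 bp

BamHI sites (GGATCC) start at positions 9, 93.
BamHI cuts after the first base of each site, so after positions 9, 93.
Circular molecule, 2 cuts → 2 fragments:
  10–93 → 84 bp
  94–100 then 1–9 → 7 + 9 = 16 bp
Sorted largest to smallest: 84, 16 bp.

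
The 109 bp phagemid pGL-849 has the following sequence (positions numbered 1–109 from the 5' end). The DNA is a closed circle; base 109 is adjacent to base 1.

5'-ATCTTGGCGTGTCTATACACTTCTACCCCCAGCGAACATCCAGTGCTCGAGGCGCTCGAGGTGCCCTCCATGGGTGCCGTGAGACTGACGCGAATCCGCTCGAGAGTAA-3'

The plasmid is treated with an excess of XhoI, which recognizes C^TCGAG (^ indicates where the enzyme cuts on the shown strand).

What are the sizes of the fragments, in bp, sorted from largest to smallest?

56, 44, 9 bp

XhoI sites (CTCGAG) start at positions 46, 55, 99.
XhoI cuts after the first base of each site, so after positions 46, 55, 99.
Circular molecule, 3 cuts → 3 fragments:
  47–55 → 9 bp
  56–99 → 44 bp
  100–109 then 1–46 → 10 + 46 = 56 bp
Sorted largest to smallest: 56, 44, 9 bp.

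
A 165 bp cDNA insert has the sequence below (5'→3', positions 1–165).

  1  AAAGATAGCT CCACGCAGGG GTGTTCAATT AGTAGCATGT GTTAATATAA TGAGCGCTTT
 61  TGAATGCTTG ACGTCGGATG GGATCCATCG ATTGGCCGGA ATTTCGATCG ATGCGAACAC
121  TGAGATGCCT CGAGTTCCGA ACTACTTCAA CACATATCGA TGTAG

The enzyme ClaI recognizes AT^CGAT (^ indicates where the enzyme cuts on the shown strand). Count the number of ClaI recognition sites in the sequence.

3

ATCGAT occurs starting at positions 87, 107, 156.
ClaI cuts at 3 sites.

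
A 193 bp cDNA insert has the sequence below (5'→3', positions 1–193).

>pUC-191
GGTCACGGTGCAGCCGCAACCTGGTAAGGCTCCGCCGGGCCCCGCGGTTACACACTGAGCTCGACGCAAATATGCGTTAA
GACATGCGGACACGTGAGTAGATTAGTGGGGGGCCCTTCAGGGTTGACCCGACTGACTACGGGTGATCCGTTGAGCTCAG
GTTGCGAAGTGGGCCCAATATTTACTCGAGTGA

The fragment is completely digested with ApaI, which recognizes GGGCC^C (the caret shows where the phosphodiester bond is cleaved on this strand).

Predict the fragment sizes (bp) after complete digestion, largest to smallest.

ApaI sites (GGGCCC) start at positions 37, 111, 171.
ApaI cuts after base 5 of each site (before the last base), so after positions 41, 115, 175.
Linear molecule, 3 cuts → 4 fragments:
  1–41 → 41 bp
  42–115 → 74 bp
  116–175 → 60 bp
  176–193 → 18 bp
Sorted largest to smallest: 74, 60, 41, 18 bp.

74, 60, 41, 18 bp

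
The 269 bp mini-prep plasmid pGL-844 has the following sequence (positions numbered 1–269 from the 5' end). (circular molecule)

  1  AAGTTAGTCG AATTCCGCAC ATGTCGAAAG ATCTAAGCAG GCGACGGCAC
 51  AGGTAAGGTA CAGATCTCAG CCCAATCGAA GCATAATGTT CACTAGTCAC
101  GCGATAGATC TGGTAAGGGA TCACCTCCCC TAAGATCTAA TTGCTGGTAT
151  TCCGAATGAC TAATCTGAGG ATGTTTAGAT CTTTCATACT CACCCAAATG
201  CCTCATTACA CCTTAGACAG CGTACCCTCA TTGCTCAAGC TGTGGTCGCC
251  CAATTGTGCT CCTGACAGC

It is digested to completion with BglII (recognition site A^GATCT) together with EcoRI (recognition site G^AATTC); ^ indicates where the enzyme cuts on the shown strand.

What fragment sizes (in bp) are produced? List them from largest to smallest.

BglII sites (AGATCT) start at positions 29, 62, 106, 133, 177.
BglII cuts after the first base of each site, so after positions 29, 62, 106, 133, 177.
The EcoRI site (GAATTC) starts at position 10.
EcoRI cuts after the first base of each site, so after position 10.
Combined cut positions: 10, 29, 62, 106, 133, 177.
Circular molecule, 6 cuts → 6 fragments:
  11–29 → 19 bp
  30–62 → 33 bp
  63–106 → 44 bp
  107–133 → 27 bp
  134–177 → 44 bp
  178–269 then 1–10 → 92 + 10 = 102 bp
Sorted largest to smallest: 102, 44, 44, 33, 27, 19 bp.

102, 44, 44, 33, 27, 19 bp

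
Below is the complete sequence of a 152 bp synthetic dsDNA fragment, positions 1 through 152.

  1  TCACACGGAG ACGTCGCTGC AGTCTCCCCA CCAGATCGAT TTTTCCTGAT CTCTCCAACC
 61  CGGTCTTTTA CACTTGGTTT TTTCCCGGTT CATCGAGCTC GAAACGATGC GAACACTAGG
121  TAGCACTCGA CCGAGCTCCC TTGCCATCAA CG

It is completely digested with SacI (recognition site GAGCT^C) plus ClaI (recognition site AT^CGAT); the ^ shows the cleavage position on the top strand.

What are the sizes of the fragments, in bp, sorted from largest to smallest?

63, 38, 36, 15 bp

SacI sites (GAGCTC) start at positions 95, 133.
SacI cuts after base 5 of each site (before the last base), so after positions 99, 137.
The ClaI site (ATCGAT) starts at position 35.
ClaI cuts after base 2 of each site, so after position 36.
Combined cut positions: 36, 99, 137.
Linear molecule, 3 cuts → 4 fragments:
  1–36 → 36 bp
  37–99 → 63 bp
  100–137 → 38 bp
  138–152 → 15 bp
Sorted largest to smallest: 63, 38, 36, 15 bp.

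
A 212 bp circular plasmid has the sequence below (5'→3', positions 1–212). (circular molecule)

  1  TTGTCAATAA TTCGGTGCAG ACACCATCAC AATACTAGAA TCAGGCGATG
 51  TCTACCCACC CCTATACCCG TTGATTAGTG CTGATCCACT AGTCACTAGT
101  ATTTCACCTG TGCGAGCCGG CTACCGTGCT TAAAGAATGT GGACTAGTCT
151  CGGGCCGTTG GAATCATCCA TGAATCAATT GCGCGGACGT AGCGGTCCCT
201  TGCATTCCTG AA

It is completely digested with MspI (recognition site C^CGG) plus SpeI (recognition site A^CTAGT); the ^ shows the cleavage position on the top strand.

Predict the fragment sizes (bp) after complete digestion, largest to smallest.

The MspI site (CCGG) starts at position 117.
MspI cuts after the first base of each site, so after position 117.
SpeI sites (ACTAGT) start at positions 88, 95, 143.
SpeI cuts after the first base of each site, so after positions 88, 95, 143.
Combined cut positions: 88, 95, 117, 143.
Circular molecule, 4 cuts → 4 fragments:
  89–95 → 7 bp
  96–117 → 22 bp
  118–143 → 26 bp
  144–212 then 1–88 → 69 + 88 = 157 bp
Sorted largest to smallest: 157, 26, 22, 7 bp.

157, 26, 22, 7 bp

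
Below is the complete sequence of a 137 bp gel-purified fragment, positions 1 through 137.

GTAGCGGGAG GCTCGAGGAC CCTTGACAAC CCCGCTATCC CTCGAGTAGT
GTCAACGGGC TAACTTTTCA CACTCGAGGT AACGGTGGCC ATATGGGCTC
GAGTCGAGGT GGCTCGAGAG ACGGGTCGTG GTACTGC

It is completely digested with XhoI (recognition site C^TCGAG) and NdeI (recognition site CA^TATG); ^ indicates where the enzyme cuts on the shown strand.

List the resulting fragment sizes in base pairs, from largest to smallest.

32, 29, 24, 18, 15, 12, 7 bp

XhoI sites (CTCGAG) start at positions 12, 41, 73, 98, 113.
XhoI cuts after the first base of each site, so after positions 12, 41, 73, 98, 113.
The NdeI site (CATATG) starts at position 90.
NdeI cuts after base 2 of each site, so after position 91.
Combined cut positions: 12, 41, 73, 91, 98, 113.
Linear molecule, 6 cuts → 7 fragments:
  1–12 → 12 bp
  13–41 → 29 bp
  42–73 → 32 bp
  74–91 → 18 bp
  92–98 → 7 bp
  99–113 → 15 bp
  114–137 → 24 bp
Sorted largest to smallest: 32, 29, 24, 18, 15, 12, 7 bp.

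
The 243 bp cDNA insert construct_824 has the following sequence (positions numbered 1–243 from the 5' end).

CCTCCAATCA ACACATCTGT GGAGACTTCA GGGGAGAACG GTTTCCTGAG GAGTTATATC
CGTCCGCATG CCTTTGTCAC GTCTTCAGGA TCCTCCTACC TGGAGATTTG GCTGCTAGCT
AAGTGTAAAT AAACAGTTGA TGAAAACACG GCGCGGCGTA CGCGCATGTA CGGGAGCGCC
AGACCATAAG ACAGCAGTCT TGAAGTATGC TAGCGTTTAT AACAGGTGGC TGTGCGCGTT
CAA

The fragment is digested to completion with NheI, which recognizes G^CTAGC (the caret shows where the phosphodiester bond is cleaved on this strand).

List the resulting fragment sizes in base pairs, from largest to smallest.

NheI sites (GCTAGC) start at positions 114, 209.
NheI cuts after the first base of each site, so after positions 114, 209.
Linear molecule, 2 cuts → 3 fragments:
  1–114 → 114 bp
  115–209 → 95 bp
  210–243 → 34 bp
Sorted largest to smallest: 114, 95, 34 bp.

114, 95, 34 bp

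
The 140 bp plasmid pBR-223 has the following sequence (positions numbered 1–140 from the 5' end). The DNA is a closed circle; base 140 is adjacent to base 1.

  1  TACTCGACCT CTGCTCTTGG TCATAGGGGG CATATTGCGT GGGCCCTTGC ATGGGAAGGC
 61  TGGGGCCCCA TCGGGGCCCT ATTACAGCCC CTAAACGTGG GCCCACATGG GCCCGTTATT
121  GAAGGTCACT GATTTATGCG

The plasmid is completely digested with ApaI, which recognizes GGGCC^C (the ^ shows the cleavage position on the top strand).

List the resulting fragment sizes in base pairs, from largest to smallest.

72, 25, 22, 11, 10 bp

ApaI sites (GGGCCC) start at positions 41, 63, 74, 99, 109.
ApaI cuts after base 5 of each site (before the last base), so after positions 45, 67, 78, 103, 113.
Circular molecule, 5 cuts → 5 fragments:
  46–67 → 22 bp
  68–78 → 11 bp
  79–103 → 25 bp
  104–113 → 10 bp
  114–140 then 1–45 → 27 + 45 = 72 bp
Sorted largest to smallest: 72, 25, 22, 11, 10 bp.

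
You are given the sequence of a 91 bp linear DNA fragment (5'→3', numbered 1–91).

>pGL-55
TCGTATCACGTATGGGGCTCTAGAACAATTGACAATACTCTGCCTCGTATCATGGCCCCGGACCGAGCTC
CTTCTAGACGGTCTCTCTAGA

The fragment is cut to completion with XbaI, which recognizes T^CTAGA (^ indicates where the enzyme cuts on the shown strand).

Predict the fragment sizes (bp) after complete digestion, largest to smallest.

54, 19, 13, 5 bp

XbaI sites (TCTAGA) start at positions 19, 73, 86.
XbaI cuts after the first base of each site, so after positions 19, 73, 86.
Linear molecule, 3 cuts → 4 fragments:
  1–19 → 19 bp
  20–73 → 54 bp
  74–86 → 13 bp
  87–91 → 5 bp
Sorted largest to smallest: 54, 19, 13, 5 bp.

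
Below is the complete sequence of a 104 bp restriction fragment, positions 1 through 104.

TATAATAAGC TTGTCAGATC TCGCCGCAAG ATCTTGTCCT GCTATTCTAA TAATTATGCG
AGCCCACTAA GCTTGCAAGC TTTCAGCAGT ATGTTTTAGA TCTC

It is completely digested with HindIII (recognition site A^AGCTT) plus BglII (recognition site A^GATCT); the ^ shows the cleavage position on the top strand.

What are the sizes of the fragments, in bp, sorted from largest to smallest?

HindIII sites (AAGCTT) start at positions 7, 69, 77.
HindIII cuts after the first base of each site, so after positions 7, 69, 77.
BglII sites (AGATCT) start at positions 16, 29, 98.
BglII cuts after the first base of each site, so after positions 16, 29, 98.
Combined cut positions: 7, 16, 29, 69, 77, 98.
Linear molecule, 6 cuts → 7 fragments:
  1–7 → 7 bp
  8–16 → 9 bp
  17–29 → 13 bp
  30–69 → 40 bp
  70–77 → 8 bp
  78–98 → 21 bp
  99–104 → 6 bp
Sorted largest to smallest: 40, 21, 13, 9, 8, 7, 6 bp.

40, 21, 13, 9, 8, 7, 6 bp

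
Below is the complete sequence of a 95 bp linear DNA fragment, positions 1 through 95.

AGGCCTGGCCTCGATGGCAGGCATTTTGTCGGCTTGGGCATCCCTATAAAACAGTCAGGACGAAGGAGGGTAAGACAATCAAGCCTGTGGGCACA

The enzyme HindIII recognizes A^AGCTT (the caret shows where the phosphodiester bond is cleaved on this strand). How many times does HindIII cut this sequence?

No occurrence of AAGCTT is present in the sequence.
HindIII does not cut: 0 sites.

0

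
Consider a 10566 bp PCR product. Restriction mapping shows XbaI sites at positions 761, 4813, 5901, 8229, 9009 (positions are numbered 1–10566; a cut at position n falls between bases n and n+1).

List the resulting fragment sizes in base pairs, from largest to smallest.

Linear molecule, 5 cuts → 6 fragments:
  761 − 0 = 761 bp
  4813 − 761 = 4052 bp
  5901 − 4813 = 1088 bp
  8229 − 5901 = 2328 bp
  9009 − 8229 = 780 bp
  10566 − 9009 = 1557 bp
Sorted largest to smallest: 4052, 2328, 1557, 1088, 780, 761 bp.

4052, 2328, 1557, 1088, 780, 761 bp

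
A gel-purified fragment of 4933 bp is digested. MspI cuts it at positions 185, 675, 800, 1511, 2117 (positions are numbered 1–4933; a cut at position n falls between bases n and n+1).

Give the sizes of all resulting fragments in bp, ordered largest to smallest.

Linear molecule, 5 cuts → 6 fragments:
  185 − 0 = 185 bp
  675 − 185 = 490 bp
  800 − 675 = 125 bp
  1511 − 800 = 711 bp
  2117 − 1511 = 606 bp
  4933 − 2117 = 2816 bp
Sorted largest to smallest: 2816, 711, 606, 490, 185, 125 bp.

2816, 711, 606, 490, 185, 125 bp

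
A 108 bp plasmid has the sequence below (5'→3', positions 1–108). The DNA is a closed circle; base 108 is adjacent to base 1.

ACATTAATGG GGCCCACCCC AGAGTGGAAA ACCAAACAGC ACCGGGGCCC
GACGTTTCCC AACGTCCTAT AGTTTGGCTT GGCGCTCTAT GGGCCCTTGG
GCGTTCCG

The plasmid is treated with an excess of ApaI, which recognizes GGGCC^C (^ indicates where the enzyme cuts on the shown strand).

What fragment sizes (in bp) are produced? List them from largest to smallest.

ApaI sites (GGGCCC) start at positions 10, 45, 91.
ApaI cuts after base 5 of each site (before the last base), so after positions 14, 49, 95.
Circular molecule, 3 cuts → 3 fragments:
  15–49 → 35 bp
  50–95 → 46 bp
  96–108 then 1–14 → 13 + 14 = 27 bp
Sorted largest to smallest: 46, 35, 27 bp.

46, 35, 27 bp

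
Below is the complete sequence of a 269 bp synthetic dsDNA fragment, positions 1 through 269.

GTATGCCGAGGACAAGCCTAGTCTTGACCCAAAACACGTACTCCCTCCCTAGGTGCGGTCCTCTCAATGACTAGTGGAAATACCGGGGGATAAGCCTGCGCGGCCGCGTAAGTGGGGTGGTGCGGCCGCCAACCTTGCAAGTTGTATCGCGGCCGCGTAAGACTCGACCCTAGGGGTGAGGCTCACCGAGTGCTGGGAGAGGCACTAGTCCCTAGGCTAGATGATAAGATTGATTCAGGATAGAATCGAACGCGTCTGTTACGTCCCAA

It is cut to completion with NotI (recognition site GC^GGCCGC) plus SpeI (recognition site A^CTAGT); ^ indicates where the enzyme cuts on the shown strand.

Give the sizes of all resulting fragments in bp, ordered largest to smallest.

NotI sites (GCGGCCGC) start at positions 100, 122, 149.
NotI cuts after base 2 of each site, so after positions 101, 123, 150.
SpeI sites (ACTAGT) start at positions 70, 204.
SpeI cuts after the first base of each site, so after positions 70, 204.
Combined cut positions: 70, 101, 123, 150, 204.
Linear molecule, 5 cuts → 6 fragments:
  1–70 → 70 bp
  71–101 → 31 bp
  102–123 → 22 bp
  124–150 → 27 bp
  151–204 → 54 bp
  205–269 → 65 bp
Sorted largest to smallest: 70, 65, 54, 31, 27, 22 bp.

70, 65, 54, 31, 27, 22 bp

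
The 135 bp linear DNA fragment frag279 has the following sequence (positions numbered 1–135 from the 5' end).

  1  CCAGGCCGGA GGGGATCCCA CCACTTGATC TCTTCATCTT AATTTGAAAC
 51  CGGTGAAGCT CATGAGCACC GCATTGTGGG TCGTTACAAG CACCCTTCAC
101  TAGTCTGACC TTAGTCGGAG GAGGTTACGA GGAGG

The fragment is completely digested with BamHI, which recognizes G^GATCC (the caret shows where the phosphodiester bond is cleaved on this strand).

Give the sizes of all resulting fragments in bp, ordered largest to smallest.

The BamHI site (GGATCC) starts at position 13.
BamHI cuts after the first base of each site, so after position 13.
Linear molecule, 1 cut → 2 fragments:
  1–13 → 13 bp
  14–135 → 122 bp
Sorted largest to smallest: 122, 13 bp.

122, 13 bp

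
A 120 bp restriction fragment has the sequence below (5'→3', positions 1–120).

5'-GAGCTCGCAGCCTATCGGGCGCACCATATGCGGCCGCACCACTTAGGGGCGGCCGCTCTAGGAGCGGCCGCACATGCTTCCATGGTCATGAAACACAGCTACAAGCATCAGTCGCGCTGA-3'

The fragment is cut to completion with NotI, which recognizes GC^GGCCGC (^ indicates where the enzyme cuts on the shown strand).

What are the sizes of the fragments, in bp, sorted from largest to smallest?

NotI sites (GCGGCCGC) start at positions 30, 49, 64.
NotI cuts after base 2 of each site, so after positions 31, 50, 65.
Linear molecule, 3 cuts → 4 fragments:
  1–31 → 31 bp
  32–50 → 19 bp
  51–65 → 15 bp
  66–120 → 55 bp
Sorted largest to smallest: 55, 31, 19, 15 bp.

55, 31, 19, 15 bp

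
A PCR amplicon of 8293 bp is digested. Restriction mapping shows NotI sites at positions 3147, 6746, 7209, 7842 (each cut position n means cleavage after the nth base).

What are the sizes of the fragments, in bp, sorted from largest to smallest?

Linear molecule, 4 cuts → 5 fragments:
  3147 − 0 = 3147 bp
  6746 − 3147 = 3599 bp
  7209 − 6746 = 463 bp
  7842 − 7209 = 633 bp
  8293 − 7842 = 451 bp
Sorted largest to smallest: 3599, 3147, 633, 463, 451 bp.

3599, 3147, 633, 463, 451 bp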